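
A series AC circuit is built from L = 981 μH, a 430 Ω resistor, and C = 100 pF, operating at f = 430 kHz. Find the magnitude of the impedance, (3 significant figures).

ω = 2πf = 2.702e+06 rad/s
X_L = ωL = 2650 Ω
X_C = 1/(ωC) = 3700 Ω
Net reactance X = X_L − X_C = -1050 Ω
Z = 430 − j1050 Ω
|Z| = √(430² + 1050²) = 1140 Ω

1140 Ω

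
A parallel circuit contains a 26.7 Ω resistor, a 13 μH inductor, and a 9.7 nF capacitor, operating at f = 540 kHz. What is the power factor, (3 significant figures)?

ω = 2πf = 3.393e+06 rad/s
X_L = ωL = 44.1 Ω
X_C = 1/(ωC) = 30.4 Ω
Parallel: admittances add. Y = 1/R + 1/(jωL) + jωC
Y = (0.0375 + j0.0102) S
|Y| = 0.0388 S → |Z| = 1/|Y| = 25.8 Ω, ∠Z = −∠Y = -15.3°
cos φ = cos(-15.3°) = 0.965

0.965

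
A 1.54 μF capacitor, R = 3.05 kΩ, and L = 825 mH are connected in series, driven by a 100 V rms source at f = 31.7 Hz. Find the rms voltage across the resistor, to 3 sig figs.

70.2 V

ω = 2πf = 199.2 rad/s
X_L = ωL = 164 Ω
X_C = 1/(ωC) = 3260 Ω
Net reactance X = X_L − X_C = -3100 Ω
Z = 3050 − j3100 Ω
|Z| = √(3050² + 3100²) = 4350 Ω
I = V/|Z| = 23.0 mA
V_R = I·|Z_R| = 0.0230 × 3050 = 70.2 V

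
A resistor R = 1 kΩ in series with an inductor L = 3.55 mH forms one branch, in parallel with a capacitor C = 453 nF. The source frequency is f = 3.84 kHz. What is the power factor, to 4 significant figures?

ω = 2πf = 24130 rad/s
X_L = ωL = 85.65 Ω
X_C = 1/(ωC) = 91.49 Ω
Branch 1 (R+jX_L): Z₁ = 1000 + j85.65 Ω, |Z₁| = 1004 Ω
Branch 2 (−jX_C): Z₂ = −j91.49 Ω
Parallel: Z = Z₁Z₂/(Z₁+Z₂), |Z| = 91.83 Ω, ∠Z = -84.77°
cos φ = cos(-84.77°) = 0.09116

0.09116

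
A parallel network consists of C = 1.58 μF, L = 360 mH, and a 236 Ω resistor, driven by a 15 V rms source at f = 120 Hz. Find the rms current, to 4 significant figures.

73.74 mA

ω = 2πf = 754.0 rad/s
X_L = ωL = 271.4 Ω
X_C = 1/(ωC) = 839.4 Ω
Parallel: admittances add. Y = 1/R + 1/(jωL) + jωC
Y = (0.004237 − j0.002493) S
|Y| = 0.004916 S → |Z| = 1/|Y| = 203.4 Ω, ∠Z = −∠Y = 30.47°
I = V/|Z| = 15/203.4 = 73.74 mA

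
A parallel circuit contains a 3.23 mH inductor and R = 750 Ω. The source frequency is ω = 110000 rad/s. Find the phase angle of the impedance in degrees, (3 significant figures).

64.7°

X_L = ωL = 355 Ω
Parallel: admittances add. Y = 1/R + 1/(jωL)
Y = (0.00133 − j0.00281) S
|Y| = 0.00311 S → |Z| = 1/|Y| = 321 Ω, ∠Z = −∠Y = 64.7°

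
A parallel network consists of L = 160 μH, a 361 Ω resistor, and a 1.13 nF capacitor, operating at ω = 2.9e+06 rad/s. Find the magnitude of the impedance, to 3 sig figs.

335 Ω

X_L = ωL = 464 Ω
X_C = 1/(ωC) = 305 Ω
Parallel: admittances add. Y = 1/R + 1/(jωL) + jωC
Y = (0.00277 + j0.00112) S
|Y| = 0.00299 S → |Z| = 1/|Y| = 335 Ω, ∠Z = −∠Y = -22.0°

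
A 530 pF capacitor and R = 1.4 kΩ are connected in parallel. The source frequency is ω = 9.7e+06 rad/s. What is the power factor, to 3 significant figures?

X_C = 1/(ωC) = 195 Ω
Parallel: admittances add. Y = 1/R + jωC
Y = (0.000714 + j0.00514) S
|Y| = 0.00519 S → |Z| = 1/|Y| = 193 Ω, ∠Z = −∠Y = -82.1°
cos φ = cos(-82.1°) = 0.138

0.138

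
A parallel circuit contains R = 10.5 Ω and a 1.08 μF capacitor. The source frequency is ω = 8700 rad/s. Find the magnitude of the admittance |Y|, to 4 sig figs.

95.70 mS

X_C = 1/(ωC) = 106.4 Ω
Parallel: admittances add. Y = 1/R + jωC
Y = (0.09524 + j0.009396) S
|Y| = 0.09570 S → |Z| = 1/|Y| = 10.45 Ω, ∠Z = −∠Y = -5.634°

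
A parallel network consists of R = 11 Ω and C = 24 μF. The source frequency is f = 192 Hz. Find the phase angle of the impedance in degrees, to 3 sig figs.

ω = 2πf = 1206 rad/s
X_C = 1/(ωC) = 34.5 Ω
Parallel: admittances add. Y = 1/R + jωC
Y = (0.0909 + j0.0290) S
|Y| = 0.0954 S → |Z| = 1/|Y| = 10.5 Ω, ∠Z = −∠Y = -17.7°

-17.7°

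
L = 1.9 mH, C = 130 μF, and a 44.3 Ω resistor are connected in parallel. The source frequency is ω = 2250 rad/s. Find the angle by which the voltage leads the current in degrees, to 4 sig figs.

X_L = ωL = 4.275 Ω
X_C = 1/(ωC) = 3.419 Ω
Parallel: admittances add. Y = 1/R + 1/(jωL) + jωC
Y = (0.02257 + j0.05858) S
|Y| = 0.06278 S → |Z| = 1/|Y| = 15.93 Ω, ∠Z = −∠Y = -68.93°

-68.93°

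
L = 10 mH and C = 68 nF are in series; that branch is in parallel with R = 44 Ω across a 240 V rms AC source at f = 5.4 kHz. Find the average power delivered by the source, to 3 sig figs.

ω = 2πf = 33930 rad/s
X_L = ωL = 339 Ω
X_C = 1/(ωC) = 433 Ω
Branch 1: Z₁ = R = 44.0 Ω
Branch 2 (series LC): Z₂ = j(X_L − X_C) = −j94.1 Ω
Parallel: Z = Z₁Z₂/(Z₁+Z₂), |Z| = 39.9 Ω, ∠Z = -25.1°
I = V/|Z| = 6.02 A
P = VI cos φ = 240 × 6.02 × cos(-25.1°) = 1.31 kW

1.31 kW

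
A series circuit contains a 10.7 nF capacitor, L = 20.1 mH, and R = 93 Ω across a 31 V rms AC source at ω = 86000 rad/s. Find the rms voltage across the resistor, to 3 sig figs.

4.45 V

X_L = ωL = 1730 Ω
X_C = 1/(ωC) = 1090 Ω
Net reactance X = X_L − X_C = 642 Ω
Z = 93.0 + j642 Ω
|Z| = √(93.0² + 642²) = 649 Ω
I = V/|Z| = 47.8 mA
V_R = I·|Z_R| = 0.0478 × 93.0 = 4.45 V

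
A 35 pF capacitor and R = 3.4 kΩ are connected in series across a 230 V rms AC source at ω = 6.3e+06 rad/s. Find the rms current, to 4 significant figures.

X_C = 1/(ωC) = 4535 Ω
Z = 3400 − j4535 Ω
|Z| = √(3400² + 4535²) = 5668 Ω
I = V/|Z| = 230/5668 = 40.58 mA

40.58 mA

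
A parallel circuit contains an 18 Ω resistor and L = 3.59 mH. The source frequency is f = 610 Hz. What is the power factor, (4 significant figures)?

0.6073

ω = 2πf = 3833 rad/s
X_L = ωL = 13.76 Ω
Parallel: admittances add. Y = 1/R + 1/(jωL)
Y = (0.05556 − j0.07268) S
|Y| = 0.09148 S → |Z| = 1/|Y| = 10.93 Ω, ∠Z = −∠Y = 52.61°
cos φ = cos(52.61°) = 0.6073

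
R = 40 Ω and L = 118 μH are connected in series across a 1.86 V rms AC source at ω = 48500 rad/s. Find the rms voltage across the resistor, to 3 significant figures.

X_L = ωL = 5.72 Ω
Z = 40.0 + j5.72 Ω
|Z| = √(40.0² + 5.72²) = 40.4 Ω
I = V/|Z| = 46.0 mA
V_R = I·|Z_R| = 0.0460 × 40.0 = 1.84 V

1.84 V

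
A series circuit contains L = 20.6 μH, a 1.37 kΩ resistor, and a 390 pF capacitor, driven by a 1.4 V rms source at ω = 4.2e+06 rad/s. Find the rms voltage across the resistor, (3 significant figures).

X_L = ωL = 86.5 Ω
X_C = 1/(ωC) = 611 Ω
Net reactance X = X_L − X_C = -524 Ω
Z = 1370 − j524 Ω
|Z| = √(1370² + 524²) = 1470 Ω
I = V/|Z| = 954 μA
V_R = I·|Z_R| = 0.000954 × 1370 = 1.31 V

1.31 V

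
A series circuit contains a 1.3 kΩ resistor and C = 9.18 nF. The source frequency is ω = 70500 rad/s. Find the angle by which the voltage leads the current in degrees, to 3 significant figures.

-49.9°

X_C = 1/(ωC) = 1550 Ω
Z = 1300 − j1550 Ω
|Z| = √(1300² + 1550²) = 2020 Ω
∠Z = arctan(-1550/1300) = -49.9°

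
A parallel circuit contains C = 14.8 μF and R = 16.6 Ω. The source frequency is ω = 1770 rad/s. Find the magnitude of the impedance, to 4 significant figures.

X_C = 1/(ωC) = 38.17 Ω
Parallel: admittances add. Y = 1/R + jωC
Y = (0.06024 + j0.02620) S
|Y| = 0.06569 S → |Z| = 1/|Y| = 15.22 Ω, ∠Z = −∠Y = -23.50°

15.22 Ω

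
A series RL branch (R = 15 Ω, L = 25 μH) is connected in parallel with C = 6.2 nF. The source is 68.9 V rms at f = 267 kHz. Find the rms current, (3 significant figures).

905 mA

ω = 2πf = 1.678e+06 rad/s
X_L = ωL = 41.9 Ω
X_C = 1/(ωC) = 96.1 Ω
Branch 1 (R+jX_L): Z₁ = 15.0 + j41.9 Ω, |Z₁| = 44.5 Ω
Branch 2 (−jX_C): Z₂ = −j96.1 Ω
Parallel: Z = Z₁Z₂/(Z₁+Z₂), |Z| = 76.1 Ω, ∠Z = 54.9°
I = V/|Z| = 68.9/76.1 = 905 mA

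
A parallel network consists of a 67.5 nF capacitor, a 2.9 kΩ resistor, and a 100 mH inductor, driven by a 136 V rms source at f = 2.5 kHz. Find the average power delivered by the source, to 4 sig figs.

ω = 2πf = 15710 rad/s
X_L = ωL = 1571 Ω
X_C = 1/(ωC) = 943.1 Ω
Parallel: admittances add. Y = 1/R + 1/(jωL) + jωC
Y = (0.0003448 + j0.0004237) S
|Y| = 0.0005463 S → |Z| = 1/|Y| = 1831 Ω, ∠Z = −∠Y = -50.86°
I = V/|Z| = 74.29 mA
P = VI cos φ = 136 × 0.07429 × cos(-50.86°) = 6.378 W

6.378 W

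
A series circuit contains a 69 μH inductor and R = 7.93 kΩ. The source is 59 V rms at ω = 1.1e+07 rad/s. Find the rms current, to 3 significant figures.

7.41 mA

X_L = ωL = 759 Ω
Z = 7930 + j759 Ω
|Z| = √(7930² + 759²) = 7970 Ω
I = V/|Z| = 59/7970 = 7.41 mA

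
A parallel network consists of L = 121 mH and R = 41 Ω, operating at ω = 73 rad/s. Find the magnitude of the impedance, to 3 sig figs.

X_L = ωL = 8.83 Ω
Parallel: admittances add. Y = 1/R + 1/(jωL)
Y = (0.0244 − j0.113) S
|Y| = 0.116 S → |Z| = 1/|Y| = 8.63 Ω, ∠Z = −∠Y = 77.8°

8.63 Ω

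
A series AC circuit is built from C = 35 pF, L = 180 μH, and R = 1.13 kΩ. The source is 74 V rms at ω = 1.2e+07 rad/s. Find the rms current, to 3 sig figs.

64.3 mA

X_L = ωL = 2160 Ω
X_C = 1/(ωC) = 2380 Ω
Net reactance X = X_L − X_C = -221 Ω
Z = 1130 − j221 Ω
|Z| = √(1130² + 221²) = 1150 Ω
I = V/|Z| = 74/1150 = 64.3 mA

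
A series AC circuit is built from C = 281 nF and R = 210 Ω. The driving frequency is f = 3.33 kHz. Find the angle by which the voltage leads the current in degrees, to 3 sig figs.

-39.0°

ω = 2πf = 20920 rad/s
X_C = 1/(ωC) = 170 Ω
Z = 210 − j170 Ω
|Z| = √(210² + 170²) = 270 Ω
∠Z = arctan(-170/210) = -39.0°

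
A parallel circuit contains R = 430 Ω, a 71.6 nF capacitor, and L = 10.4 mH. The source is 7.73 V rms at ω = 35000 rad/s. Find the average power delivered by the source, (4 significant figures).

139.0 mW

X_L = ωL = 364.0 Ω
X_C = 1/(ωC) = 399.0 Ω
Parallel: admittances add. Y = 1/R + 1/(jωL) + jωC
Y = (0.002326 − j0.0002413) S
|Y| = 0.002338 S → |Z| = 1/|Y| = 427.7 Ω, ∠Z = −∠Y = 5.923°
I = V/|Z| = 18.07 mA
P = VI cos φ = 7.73 × 0.01807 × cos(5.923°) = 139.0 mW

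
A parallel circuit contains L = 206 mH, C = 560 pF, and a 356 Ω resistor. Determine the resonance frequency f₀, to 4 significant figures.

ω₀ = 1/√(LC) = 1/√(0.206 × 5.6e-10) = 93100 rad/s
f₀ = ω₀/(2π) = 14.82 kHz

14.82 kHz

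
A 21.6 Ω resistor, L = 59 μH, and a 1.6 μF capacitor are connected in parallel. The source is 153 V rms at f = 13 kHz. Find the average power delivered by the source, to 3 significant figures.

1.08 kW

ω = 2πf = 81680 rad/s
X_L = ωL = 4.82 Ω
X_C = 1/(ωC) = 7.65 Ω
Parallel: admittances add. Y = 1/R + 1/(jωL) + jωC
Y = (0.0463 − j0.0768) S
|Y| = 0.0897 S → |Z| = 1/|Y| = 11.2 Ω, ∠Z = −∠Y = 58.9°
I = V/|Z| = 13.7 A
P = VI cos φ = 153 × 13.7 × cos(58.9°) = 1.08 kW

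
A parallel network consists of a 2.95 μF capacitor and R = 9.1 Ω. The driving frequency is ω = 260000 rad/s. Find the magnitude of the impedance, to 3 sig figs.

1.29 Ω

X_C = 1/(ωC) = 1.30 Ω
Parallel: admittances add. Y = 1/R + jωC
Y = (0.110 + j0.767) S
|Y| = 0.775 S → |Z| = 1/|Y| = 1.29 Ω, ∠Z = −∠Y = -81.8°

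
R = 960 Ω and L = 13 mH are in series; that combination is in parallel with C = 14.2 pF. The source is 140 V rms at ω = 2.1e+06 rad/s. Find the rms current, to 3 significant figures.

964 μA

X_L = ωL = 27300 Ω
X_C = 1/(ωC) = 33500 Ω
Branch 1 (R+jX_L): Z₁ = 960 + j27300 Ω, |Z₁| = 27300 Ω
Branch 2 (−jX_C): Z₂ = −j33500 Ω
Parallel: Z = Z₁Z₂/(Z₁+Z₂), |Z| = 145000 Ω, ∠Z = 79.2°
I = V/|Z| = 140/145000 = 964 μA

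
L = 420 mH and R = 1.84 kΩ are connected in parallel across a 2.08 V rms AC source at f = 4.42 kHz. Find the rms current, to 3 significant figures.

ω = 2πf = 27770 rad/s
X_L = ωL = 11700 Ω
Parallel: admittances add. Y = 1/R + 1/(jωL)
Y = (0.000543 − j8.57e-05) S
|Y| = 0.000550 S → |Z| = 1/|Y| = 1820 Ω, ∠Z = −∠Y = 8.96°
I = V/|Z| = 2.08/1820 = 1.14 mA

1.14 mA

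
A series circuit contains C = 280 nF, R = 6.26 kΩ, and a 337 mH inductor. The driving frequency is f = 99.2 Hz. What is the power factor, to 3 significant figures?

ω = 2πf = 623.3 rad/s
X_L = ωL = 210 Ω
X_C = 1/(ωC) = 5730 Ω
Net reactance X = X_L − X_C = -5520 Ω
Z = 6260 − j5520 Ω
|Z| = √(6260² + 5520²) = 8350 Ω
∠Z = arctan(-5520/6260) = -41.4°
cos φ = cos(-41.4°) = 0.750

0.750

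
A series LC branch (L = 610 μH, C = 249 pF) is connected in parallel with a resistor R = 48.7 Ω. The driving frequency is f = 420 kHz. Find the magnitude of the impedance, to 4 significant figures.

ω = 2πf = 2.639e+06 rad/s
X_L = ωL = 1610 Ω
X_C = 1/(ωC) = 1522 Ω
Branch 1: Z₁ = R = 48.70 Ω
Branch 2 (series LC): Z₂ = j(X_L − X_C) = j87.90 Ω
Parallel: Z = Z₁Z₂/(Z₁+Z₂), |Z| = 42.60 Ω, ∠Z = 28.99°

42.60 Ω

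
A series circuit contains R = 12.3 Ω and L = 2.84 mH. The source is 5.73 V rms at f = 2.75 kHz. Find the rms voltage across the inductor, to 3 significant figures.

5.56 V

ω = 2πf = 17280 rad/s
X_L = ωL = 49.1 Ω
Z = 12.3 + j49.1 Ω
|Z| = √(12.3² + 49.1²) = 50.6 Ω
I = V/|Z| = 113 mA
V_L = I·|Z_L| = 0.113 × 49.1 = 5.56 V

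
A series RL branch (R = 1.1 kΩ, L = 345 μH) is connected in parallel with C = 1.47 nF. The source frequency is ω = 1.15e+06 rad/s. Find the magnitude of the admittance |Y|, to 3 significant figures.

X_L = ωL = 397 Ω
X_C = 1/(ωC) = 592 Ω
Branch 1 (R+jX_L): Z₁ = 1100 + j397 Ω, |Z₁| = 1170 Ω
Branch 2 (−jX_C): Z₂ = −j592 Ω
Parallel: Z = Z₁Z₂/(Z₁+Z₂), |Z| = 619 Ω, ∠Z = -60.1°
|Y| = 1/|Z| = 1.61 mS

1.61 mS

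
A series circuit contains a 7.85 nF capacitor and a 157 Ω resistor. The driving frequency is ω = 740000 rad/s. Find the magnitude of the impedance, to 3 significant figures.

X_C = 1/(ωC) = 172 Ω
Z = 157 − j172 Ω
|Z| = √(157² + 172²) = 233 Ω

233 Ω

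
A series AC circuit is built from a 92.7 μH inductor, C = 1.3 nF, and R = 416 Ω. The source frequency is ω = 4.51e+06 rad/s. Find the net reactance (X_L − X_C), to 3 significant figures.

248 Ω

X_L = ωL = 418 Ω
X_C = 1/(ωC) = 171 Ω
X = 418 − 171 = 248 Ω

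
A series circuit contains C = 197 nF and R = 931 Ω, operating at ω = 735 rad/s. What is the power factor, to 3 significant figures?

0.134

X_C = 1/(ωC) = 6910 Ω
Z = 931 − j6910 Ω
|Z| = √(931² + 6910²) = 6970 Ω
∠Z = arctan(-6910/931) = -82.3°
cos φ = cos(-82.3°) = 0.134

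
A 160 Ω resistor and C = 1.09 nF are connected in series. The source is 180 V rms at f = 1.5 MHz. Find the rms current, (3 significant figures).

961 mA

ω = 2πf = 9.425e+06 rad/s
X_C = 1/(ωC) = 97.3 Ω
Z = 160 − j97.3 Ω
|Z| = √(160² + 97.3²) = 187 Ω
I = V/|Z| = 180/187 = 961 mA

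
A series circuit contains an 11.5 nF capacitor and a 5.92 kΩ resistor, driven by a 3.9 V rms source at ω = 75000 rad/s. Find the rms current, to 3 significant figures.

X_C = 1/(ωC) = 1160 Ω
Z = 5920 − j1160 Ω
|Z| = √(5920² + 1160²) = 6030 Ω
I = V/|Z| = 3.9/6030 = 647 μA

647 μA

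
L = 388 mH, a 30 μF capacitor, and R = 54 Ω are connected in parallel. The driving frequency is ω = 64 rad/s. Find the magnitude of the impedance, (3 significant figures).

X_L = ωL = 24.8 Ω
X_C = 1/(ωC) = 521 Ω
Parallel: admittances add. Y = 1/R + 1/(jωL) + jωC
Y = (0.0185 − j0.0384) S
|Y| = 0.0426 S → |Z| = 1/|Y| = 23.5 Ω, ∠Z = −∠Y = 64.2°

23.5 Ω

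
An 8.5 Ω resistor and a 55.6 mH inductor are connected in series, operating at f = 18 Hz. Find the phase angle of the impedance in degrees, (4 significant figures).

ω = 2πf = 113.1 rad/s
X_L = ωL = 6.288 Ω
Z = 8.500 + j6.288 Ω
|Z| = √(8.500² + 6.288²) = 10.57 Ω
∠Z = arctan(6.288/8.500) = 36.49°

36.49°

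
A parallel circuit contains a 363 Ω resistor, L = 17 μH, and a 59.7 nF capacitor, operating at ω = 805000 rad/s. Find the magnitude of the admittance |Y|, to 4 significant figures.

25.17 mS

X_L = ωL = 13.69 Ω
X_C = 1/(ωC) = 20.81 Ω
Parallel: admittances add. Y = 1/R + 1/(jωL) + jωC
Y = (0.002755 − j0.02501) S
|Y| = 0.02517 S → |Z| = 1/|Y| = 39.74 Ω, ∠Z = −∠Y = 83.72°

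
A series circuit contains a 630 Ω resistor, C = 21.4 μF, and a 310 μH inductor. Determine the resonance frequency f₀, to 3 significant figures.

ω₀ = 1/√(LC) = 1/√(0.00031 × 2.14e-05) = 12280 rad/s
f₀ = ω₀/(2π) = 1.95 kHz

1.95 kHz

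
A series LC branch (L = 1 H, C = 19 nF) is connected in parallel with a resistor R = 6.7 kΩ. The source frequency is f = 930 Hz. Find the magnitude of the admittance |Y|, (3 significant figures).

350 μS

ω = 2πf = 5843 rad/s
X_L = ωL = 5840 Ω
X_C = 1/(ωC) = 9010 Ω
Branch 1: Z₁ = R = 6700 Ω
Branch 2 (series LC): Z₂ = j(X_L − X_C) = −j3160 Ω
Parallel: Z = Z₁Z₂/(Z₁+Z₂), |Z| = 2860 Ω, ∠Z = -64.7°
|Y| = 1/|Z| = 350 μS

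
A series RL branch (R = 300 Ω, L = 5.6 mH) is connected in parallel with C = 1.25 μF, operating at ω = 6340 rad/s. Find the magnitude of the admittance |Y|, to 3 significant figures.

X_L = ωL = 35.5 Ω
X_C = 1/(ωC) = 126 Ω
Branch 1 (R+jX_L): Z₁ = 300 + j35.5 Ω, |Z₁| = 302 Ω
Branch 2 (−jX_C): Z₂ = −j126 Ω
Parallel: Z = Z₁Z₂/(Z₁+Z₂), |Z| = 122 Ω, ∠Z = -66.4°
|Y| = 1/|Z| = 8.22 mS

8.22 mS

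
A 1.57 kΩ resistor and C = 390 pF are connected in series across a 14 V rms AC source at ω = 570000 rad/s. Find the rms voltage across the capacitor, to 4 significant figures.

X_C = 1/(ωC) = 4498 Ω
Z = 1570 − j4498 Ω
|Z| = √(1570² + 4498²) = 4765 Ω
I = V/|Z| = 2.938 mA
V_C = I·|Z_C| = 0.002938 × 4498 = 13.22 V

13.22 V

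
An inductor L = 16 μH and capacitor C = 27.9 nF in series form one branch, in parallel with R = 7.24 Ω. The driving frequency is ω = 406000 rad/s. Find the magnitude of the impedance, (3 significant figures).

X_L = ωL = 6.50 Ω
X_C = 1/(ωC) = 88.3 Ω
Branch 1: Z₁ = R = 7.24 Ω
Branch 2 (series LC): Z₂ = j(X_L − X_C) = −j81.8 Ω
Parallel: Z = Z₁Z₂/(Z₁+Z₂), |Z| = 7.21 Ω, ∠Z = -5.06°

7.21 Ω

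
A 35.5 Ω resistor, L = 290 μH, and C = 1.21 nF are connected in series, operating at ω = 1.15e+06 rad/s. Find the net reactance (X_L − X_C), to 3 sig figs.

X_L = ωL = 334 Ω
X_C = 1/(ωC) = 719 Ω
X = 334 − 719 = -385 Ω

-385 Ω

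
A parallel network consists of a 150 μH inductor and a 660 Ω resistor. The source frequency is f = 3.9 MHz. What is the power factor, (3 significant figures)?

0.984

ω = 2πf = 2.45e+07 rad/s
X_L = ωL = 3680 Ω
Parallel: admittances add. Y = 1/R + 1/(jωL)
Y = (0.00152 − j0.000272) S
|Y| = 0.00154 S → |Z| = 1/|Y| = 650 Ω, ∠Z = −∠Y = 10.2°
cos φ = cos(10.2°) = 0.984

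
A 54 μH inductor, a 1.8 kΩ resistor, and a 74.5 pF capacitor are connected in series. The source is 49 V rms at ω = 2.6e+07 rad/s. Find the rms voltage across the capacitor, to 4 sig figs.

12.60 V

X_L = ωL = 1404 Ω
X_C = 1/(ωC) = 516.3 Ω
Net reactance X = X_L − X_C = 887.7 Ω
Z = 1800 + j887.7 Ω
|Z| = √(1800² + 887.7²) = 2007 Ω
I = V/|Z| = 24.41 mA
V_C = I·|Z_C| = 0.02441 × 516.3 = 12.60 V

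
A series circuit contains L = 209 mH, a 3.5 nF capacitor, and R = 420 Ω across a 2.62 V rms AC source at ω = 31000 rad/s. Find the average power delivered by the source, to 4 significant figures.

375.8 μW

X_L = ωL = 6479 Ω
X_C = 1/(ωC) = 9217 Ω
Net reactance X = X_L − X_C = -2738 Ω
Z = 420.0 − j2738 Ω
|Z| = √(420.0² + 2738²) = 2770 Ω
∠Z = arctan(-2738/420.0) = -81.28°
I = V/|Z| = 946.0 μA
P = VI cos φ = 2.62 × 0.0009460 × cos(-81.28°) = 375.8 μW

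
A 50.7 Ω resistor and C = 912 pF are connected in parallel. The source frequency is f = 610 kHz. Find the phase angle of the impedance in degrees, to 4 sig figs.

-10.05°

ω = 2πf = 3.833e+06 rad/s
X_C = 1/(ωC) = 286.1 Ω
Parallel: admittances add. Y = 1/R + jωC
Y = (0.01972 + j0.003495) S
|Y| = 0.02003 S → |Z| = 1/|Y| = 49.92 Ω, ∠Z = −∠Y = -10.05°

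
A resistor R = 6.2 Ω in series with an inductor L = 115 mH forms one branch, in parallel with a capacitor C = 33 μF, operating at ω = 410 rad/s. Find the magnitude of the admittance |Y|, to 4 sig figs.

X_L = ωL = 47.15 Ω
X_C = 1/(ωC) = 73.91 Ω
Branch 1 (R+jX_L): Z₁ = 6.200 + j47.15 Ω, |Z₁| = 47.56 Ω
Branch 2 (−jX_C): Z₂ = −j73.91 Ω
Parallel: Z = Z₁Z₂/(Z₁+Z₂), |Z| = 128.0 Ω, ∠Z = 69.46°
|Y| = 1/|Z| = 7.815 mS

7.815 mS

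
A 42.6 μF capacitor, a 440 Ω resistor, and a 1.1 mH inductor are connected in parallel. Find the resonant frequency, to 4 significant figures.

ω₀ = 1/√(LC) = 1/√(0.0011 × 4.26e-05) = 4620 rad/s
f₀ = ω₀/(2π) = 735.2 Hz

735.2 Hz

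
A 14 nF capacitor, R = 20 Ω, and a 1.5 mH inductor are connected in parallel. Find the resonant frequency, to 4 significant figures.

ω₀ = 1/√(LC) = 1/√(0.0015 × 1.4e-08) = 218200 rad/s
f₀ = ω₀/(2π) = 34.73 kHz

34.73 kHz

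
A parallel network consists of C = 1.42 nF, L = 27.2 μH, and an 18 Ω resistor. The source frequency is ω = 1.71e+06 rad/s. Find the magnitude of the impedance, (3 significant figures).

17.0 Ω

X_L = ωL = 46.5 Ω
X_C = 1/(ωC) = 412 Ω
Parallel: admittances add. Y = 1/R + 1/(jωL) + jωC
Y = (0.0556 − j0.0191) S
|Y| = 0.0587 S → |Z| = 1/|Y| = 17.0 Ω, ∠Z = −∠Y = 18.9°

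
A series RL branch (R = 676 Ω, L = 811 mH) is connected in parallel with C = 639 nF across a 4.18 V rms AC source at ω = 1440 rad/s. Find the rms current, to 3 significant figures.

X_L = ωL = 1170 Ω
X_C = 1/(ωC) = 1090 Ω
Branch 1 (R+jX_L): Z₁ = 676 + j1170 Ω, |Z₁| = 1350 Ω
Branch 2 (−jX_C): Z₂ = −j1090 Ω
Parallel: Z = Z₁Z₂/(Z₁+Z₂), |Z| = 2150 Ω, ∠Z = -36.9°
I = V/|Z| = 4.18/2150 = 1.94 mA

1.94 mA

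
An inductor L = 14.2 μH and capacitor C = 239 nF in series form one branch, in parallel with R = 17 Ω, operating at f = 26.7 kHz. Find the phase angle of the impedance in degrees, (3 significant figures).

ω = 2πf = 167800 rad/s
X_L = ωL = 2.38 Ω
X_C = 1/(ωC) = 24.9 Ω
Branch 1: Z₁ = R = 17.0 Ω
Branch 2 (series LC): Z₂ = j(X_L − X_C) = −j22.6 Ω
Parallel: Z = Z₁Z₂/(Z₁+Z₂), |Z| = 13.6 Ω, ∠Z = -37.0°

-37.0°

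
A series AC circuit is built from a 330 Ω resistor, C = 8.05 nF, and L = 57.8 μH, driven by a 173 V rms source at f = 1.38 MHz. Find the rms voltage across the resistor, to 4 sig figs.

97.07 V

ω = 2πf = 8.671e+06 rad/s
X_L = ωL = 501.2 Ω
X_C = 1/(ωC) = 14.33 Ω
Net reactance X = X_L − X_C = 486.8 Ω
Z = 330.0 + j486.8 Ω
|Z| = √(330.0² + 486.8²) = 588.1 Ω
I = V/|Z| = 294.1 mA
V_R = I·|Z_R| = 0.2941 × 330.0 = 97.07 V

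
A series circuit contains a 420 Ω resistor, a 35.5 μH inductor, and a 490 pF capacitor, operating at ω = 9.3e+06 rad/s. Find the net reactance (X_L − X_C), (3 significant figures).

X_L = ωL = 330 Ω
X_C = 1/(ωC) = 219 Ω
X = 330 − 219 = 111 Ω

111 Ω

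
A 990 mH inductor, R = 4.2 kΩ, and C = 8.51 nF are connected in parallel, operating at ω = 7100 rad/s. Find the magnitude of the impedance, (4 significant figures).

X_L = ωL = 7029 Ω
X_C = 1/(ωC) = 16550 Ω
Parallel: admittances add. Y = 1/R + 1/(jωL) + jωC
Y = (0.0002381 − j8.185e-05) S
|Y| = 0.0002518 S → |Z| = 1/|Y| = 3972 Ω, ∠Z = −∠Y = 18.97°

3972 Ω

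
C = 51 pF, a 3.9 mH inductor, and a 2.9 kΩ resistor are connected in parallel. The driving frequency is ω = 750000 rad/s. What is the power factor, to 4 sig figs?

0.7505

X_L = ωL = 2925 Ω
X_C = 1/(ωC) = 26140 Ω
Parallel: admittances add. Y = 1/R + 1/(jωL) + jωC
Y = (0.0003448 − j0.0003036) S
|Y| = 0.0004595 S → |Z| = 1/|Y| = 2176 Ω, ∠Z = −∠Y = 41.36°
cos φ = cos(41.36°) = 0.7505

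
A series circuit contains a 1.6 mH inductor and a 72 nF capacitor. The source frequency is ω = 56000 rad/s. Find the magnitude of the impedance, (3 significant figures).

X_L = ωL = 89.6 Ω
X_C = 1/(ωC) = 248 Ω
Net reactance X = X_L − X_C = -158 Ω
Z = − j158 Ω
|Z| = √(0² + 158²) = 158 Ω

158 Ω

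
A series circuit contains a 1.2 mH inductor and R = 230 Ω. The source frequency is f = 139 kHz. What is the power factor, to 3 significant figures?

0.214

ω = 2πf = 873400 rad/s
X_L = ωL = 1050 Ω
Z = 230 + j1050 Ω
|Z| = √(230² + 1050²) = 1070 Ω
∠Z = arctan(1050/230) = 77.6°
cos φ = cos(77.6°) = 0.214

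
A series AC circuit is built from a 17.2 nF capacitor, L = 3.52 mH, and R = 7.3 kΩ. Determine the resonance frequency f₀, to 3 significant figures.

20.5 kHz

ω₀ = 1/√(LC) = 1/√(0.00352 × 1.72e-08) = 128500 rad/s
f₀ = ω₀/(2π) = 20.5 kHz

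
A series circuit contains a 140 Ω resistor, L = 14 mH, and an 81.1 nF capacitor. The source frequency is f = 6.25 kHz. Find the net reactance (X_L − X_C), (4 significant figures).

ω = 2πf = 39270 rad/s
X_L = ωL = 549.8 Ω
X_C = 1/(ωC) = 314.0 Ω
X = 549.8 − 314.0 = 235.8 Ω

235.8 Ω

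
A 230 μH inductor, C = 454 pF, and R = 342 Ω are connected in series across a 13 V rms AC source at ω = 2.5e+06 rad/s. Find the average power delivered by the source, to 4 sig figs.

274.4 mW

X_L = ωL = 575.0 Ω
X_C = 1/(ωC) = 881.1 Ω
Net reactance X = X_L − X_C = -306.1 Ω
Z = 342.0 − j306.1 Ω
|Z| = √(342.0² + 306.1²) = 458.9 Ω
∠Z = arctan(-306.1/342.0) = -41.83°
I = V/|Z| = 28.33 mA
P = VI cos φ = 13 × 0.02833 × cos(-41.83°) = 274.4 mW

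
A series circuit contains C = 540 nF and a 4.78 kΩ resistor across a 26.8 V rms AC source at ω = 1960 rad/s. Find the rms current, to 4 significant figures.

5.500 mA

X_C = 1/(ωC) = 944.8 Ω
Z = 4780 − j944.8 Ω
|Z| = √(4780² + 944.8²) = 4872 Ω
I = V/|Z| = 26.8/4872 = 5.500 mA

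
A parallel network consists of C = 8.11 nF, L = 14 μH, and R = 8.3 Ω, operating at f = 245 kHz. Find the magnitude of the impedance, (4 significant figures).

ω = 2πf = 1.539e+06 rad/s
X_L = ωL = 21.55 Ω
X_C = 1/(ωC) = 80.10 Ω
Parallel: admittances add. Y = 1/R + 1/(jωL) + jωC
Y = (0.1205 − j0.03392) S
|Y| = 0.1252 S → |Z| = 1/|Y| = 7.989 Ω, ∠Z = −∠Y = 15.72°

7.989 Ω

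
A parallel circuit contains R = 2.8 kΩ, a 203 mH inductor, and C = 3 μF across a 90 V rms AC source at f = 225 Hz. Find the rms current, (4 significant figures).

75.30 mA

ω = 2πf = 1414 rad/s
X_L = ωL = 287.0 Ω
X_C = 1/(ωC) = 235.8 Ω
Parallel: admittances add. Y = 1/R + 1/(jωL) + jωC
Y = (0.0003571 + j0.0007566) S
|Y| = 0.0008367 S → |Z| = 1/|Y| = 1195 Ω, ∠Z = −∠Y = -64.73°
I = V/|Z| = 90/1195 = 75.30 mA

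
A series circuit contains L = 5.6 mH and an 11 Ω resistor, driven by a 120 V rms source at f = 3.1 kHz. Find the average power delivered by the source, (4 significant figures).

ω = 2πf = 19480 rad/s
X_L = ωL = 109.1 Ω
Z = 11.00 + j109.1 Ω
|Z| = √(11.00² + 109.1²) = 109.6 Ω
∠Z = arctan(109.1/11.00) = 84.24°
I = V/|Z| = 1.095 A
P = VI cos φ = 120 × 1.095 × cos(84.24°) = 13.18 W

13.18 W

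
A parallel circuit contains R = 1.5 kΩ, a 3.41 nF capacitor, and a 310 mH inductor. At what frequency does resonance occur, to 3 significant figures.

ω₀ = 1/√(LC) = 1/√(0.31 × 3.41e-09) = 30760 rad/s
f₀ = ω₀/(2π) = 4.90 kHz

4.90 kHz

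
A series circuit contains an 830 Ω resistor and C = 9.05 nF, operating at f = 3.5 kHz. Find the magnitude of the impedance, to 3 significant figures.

5090 Ω

ω = 2πf = 21990 rad/s
X_C = 1/(ωC) = 5020 Ω
Z = 830 − j5020 Ω
|Z| = √(830² + 5020²) = 5090 Ω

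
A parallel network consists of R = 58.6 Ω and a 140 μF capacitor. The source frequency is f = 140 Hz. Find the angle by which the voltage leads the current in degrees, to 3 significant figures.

-82.1°

ω = 2πf = 879.6 rad/s
X_C = 1/(ωC) = 8.12 Ω
Parallel: admittances add. Y = 1/R + jωC
Y = (0.0171 + j0.123) S
|Y| = 0.124 S → |Z| = 1/|Y| = 8.04 Ω, ∠Z = −∠Y = -82.1°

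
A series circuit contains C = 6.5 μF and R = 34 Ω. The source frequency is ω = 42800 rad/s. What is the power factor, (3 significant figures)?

X_C = 1/(ωC) = 3.59 Ω
Z = 34.0 − j3.59 Ω
|Z| = √(34.0² + 3.59²) = 34.2 Ω
∠Z = arctan(-3.59/34.0) = -6.03°
cos φ = cos(-6.03°) = 0.994

0.994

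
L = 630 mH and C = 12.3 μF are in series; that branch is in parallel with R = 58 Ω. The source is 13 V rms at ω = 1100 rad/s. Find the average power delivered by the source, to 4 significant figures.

X_L = ωL = 693.0 Ω
X_C = 1/(ωC) = 73.91 Ω
Branch 1: Z₁ = R = 58.00 Ω
Branch 2 (series LC): Z₂ = j(X_L − X_C) = j619.1 Ω
Parallel: Z = Z₁Z₂/(Z₁+Z₂), |Z| = 57.75 Ω, ∠Z = 5.352°
I = V/|Z| = 225.1 mA
P = VI cos φ = 13 × 0.2251 × cos(5.352°) = 2.914 W

2.914 W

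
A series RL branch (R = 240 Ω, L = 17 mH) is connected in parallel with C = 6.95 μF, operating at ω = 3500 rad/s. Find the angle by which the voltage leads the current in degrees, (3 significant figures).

X_L = ωL = 59.5 Ω
X_C = 1/(ωC) = 41.1 Ω
Branch 1 (R+jX_L): Z₁ = 240 + j59.5 Ω, |Z₁| = 247 Ω
Branch 2 (−jX_C): Z₂ = −j41.1 Ω
Parallel: Z = Z₁Z₂/(Z₁+Z₂), |Z| = 42.2 Ω, ∠Z = -80.5°

-80.5°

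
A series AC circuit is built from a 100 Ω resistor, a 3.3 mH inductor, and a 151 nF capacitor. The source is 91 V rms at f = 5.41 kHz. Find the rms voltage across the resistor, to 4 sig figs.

ω = 2πf = 33990 rad/s
X_L = ωL = 112.2 Ω
X_C = 1/(ωC) = 194.8 Ω
Net reactance X = X_L − X_C = -82.65 Ω
Z = 100.0 − j82.65 Ω
|Z| = √(100.0² + 82.65²) = 129.7 Ω
I = V/|Z| = 701.4 mA
V_R = I·|Z_R| = 0.7014 × 100.0 = 70.14 V

70.14 V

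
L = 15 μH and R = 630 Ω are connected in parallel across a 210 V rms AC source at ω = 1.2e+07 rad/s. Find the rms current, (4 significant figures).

1.213 A

X_L = ωL = 180.0 Ω
Parallel: admittances add. Y = 1/R + 1/(jωL)
Y = (0.001587 − j0.005556) S
|Y| = 0.005778 S → |Z| = 1/|Y| = 173.1 Ω, ∠Z = −∠Y = 74.05°
I = V/|Z| = 210/173.1 = 1.213 A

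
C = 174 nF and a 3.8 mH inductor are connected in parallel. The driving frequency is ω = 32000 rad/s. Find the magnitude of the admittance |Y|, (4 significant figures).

X_L = ωL = 121.6 Ω
X_C = 1/(ωC) = 179.6 Ω
Parallel: admittances add. Y = 1/(jωL) + jωC
Y = (0 − j0.002656) S
|Y| = 0.002656 S → |Z| = 1/|Y| = 376.6 Ω, ∠Z = −∠Y = 90.00°

2.656 mS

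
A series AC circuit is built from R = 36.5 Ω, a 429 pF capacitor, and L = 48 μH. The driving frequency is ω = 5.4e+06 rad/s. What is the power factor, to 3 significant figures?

0.207

X_L = ωL = 259 Ω
X_C = 1/(ωC) = 432 Ω
Net reactance X = X_L − X_C = -172 Ω
Z = 36.5 − j172 Ω
|Z| = √(36.5² + 172²) = 176 Ω
∠Z = arctan(-172/36.5) = -78.1°
cos φ = cos(-78.1°) = 0.207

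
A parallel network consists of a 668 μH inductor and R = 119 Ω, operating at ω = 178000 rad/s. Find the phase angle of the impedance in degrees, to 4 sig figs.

X_L = ωL = 118.9 Ω
Parallel: admittances add. Y = 1/R + 1/(jωL)
Y = (0.008403 − j0.008410) S
|Y| = 0.01189 S → |Z| = 1/|Y| = 84.11 Ω, ∠Z = −∠Y = 45.02°

45.02°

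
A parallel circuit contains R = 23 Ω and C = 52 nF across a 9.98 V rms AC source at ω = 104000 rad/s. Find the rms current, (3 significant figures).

437 mA

X_C = 1/(ωC) = 185 Ω
Parallel: admittances add. Y = 1/R + jωC
Y = (0.0435 + j0.00541) S
|Y| = 0.0438 S → |Z| = 1/|Y| = 22.8 Ω, ∠Z = −∠Y = -7.09°
I = V/|Z| = 9.98/22.8 = 437 mA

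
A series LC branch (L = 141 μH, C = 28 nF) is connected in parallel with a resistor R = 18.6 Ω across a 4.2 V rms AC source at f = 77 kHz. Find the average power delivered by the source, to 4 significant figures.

948.4 mW

ω = 2πf = 483800 rad/s
X_L = ωL = 68.22 Ω
X_C = 1/(ωC) = 73.82 Ω
Branch 1: Z₁ = R = 18.60 Ω
Branch 2 (series LC): Z₂ = j(X_L − X_C) = −j5.603 Ω
Parallel: Z = Z₁Z₂/(Z₁+Z₂), |Z| = 5.365 Ω, ∠Z = -73.24°
I = V/|Z| = 782.9 mA
P = VI cos φ = 4.2 × 0.7829 × cos(-73.24°) = 948.4 mW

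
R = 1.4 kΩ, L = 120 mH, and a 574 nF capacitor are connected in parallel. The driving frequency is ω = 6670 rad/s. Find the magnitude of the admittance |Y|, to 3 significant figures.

2.68 mS

X_L = ωL = 800 Ω
X_C = 1/(ωC) = 261 Ω
Parallel: admittances add. Y = 1/R + 1/(jωL) + jωC
Y = (0.000714 + j0.00258) S
|Y| = 0.00268 S → |Z| = 1/|Y| = 374 Ω, ∠Z = −∠Y = -74.5°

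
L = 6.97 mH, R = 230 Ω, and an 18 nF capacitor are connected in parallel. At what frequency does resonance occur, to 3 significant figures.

ω₀ = 1/√(LC) = 1/√(0.00697 × 1.8e-08) = 89280 rad/s
f₀ = ω₀/(2π) = 14.2 kHz

14.2 kHz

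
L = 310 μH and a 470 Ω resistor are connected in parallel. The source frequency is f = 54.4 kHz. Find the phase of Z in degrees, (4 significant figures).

ω = 2πf = 341800 rad/s
X_L = ωL = 106.0 Ω
Parallel: admittances add. Y = 1/R + 1/(jωL)
Y = (0.002128 − j0.009438) S
|Y| = 0.009674 S → |Z| = 1/|Y| = 103.4 Ω, ∠Z = −∠Y = 77.30°

77.30°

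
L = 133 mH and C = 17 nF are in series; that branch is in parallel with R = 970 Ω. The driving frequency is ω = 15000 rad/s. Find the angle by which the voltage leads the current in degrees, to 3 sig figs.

-26.7°

X_L = ωL = 2000 Ω
X_C = 1/(ωC) = 3920 Ω
Branch 1: Z₁ = R = 970 Ω
Branch 2 (series LC): Z₂ = j(X_L − X_C) = −j1930 Ω
Parallel: Z = Z₁Z₂/(Z₁+Z₂), |Z| = 866 Ω, ∠Z = -26.7°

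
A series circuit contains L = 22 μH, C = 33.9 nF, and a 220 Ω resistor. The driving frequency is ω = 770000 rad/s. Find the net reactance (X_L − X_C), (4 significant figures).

X_L = ωL = 16.94 Ω
X_C = 1/(ωC) = 38.31 Ω
X = 16.94 − 38.31 = -21.37 Ω

-21.37 Ω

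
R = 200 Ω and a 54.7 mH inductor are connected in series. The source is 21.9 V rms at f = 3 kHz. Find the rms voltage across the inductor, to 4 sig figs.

ω = 2πf = 18850 rad/s
X_L = ωL = 1031 Ω
Z = 200.0 + j1031 Ω
|Z| = √(200.0² + 1031²) = 1050 Ω
I = V/|Z| = 20.85 mA
V_L = I·|Z_L| = 0.02085 × 1031 = 21.50 V

21.50 V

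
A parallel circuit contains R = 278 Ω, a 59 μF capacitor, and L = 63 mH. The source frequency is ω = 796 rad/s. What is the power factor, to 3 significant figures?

X_L = ωL = 50.1 Ω
X_C = 1/(ωC) = 21.3 Ω
Parallel: admittances add. Y = 1/R + 1/(jωL) + jωC
Y = (0.00360 + j0.0270) S
|Y| = 0.0273 S → |Z| = 1/|Y| = 36.7 Ω, ∠Z = −∠Y = -82.4°
cos φ = cos(-82.4°) = 0.132

0.132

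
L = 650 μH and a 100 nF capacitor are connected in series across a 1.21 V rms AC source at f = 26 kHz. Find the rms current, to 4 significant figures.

ω = 2πf = 163400 rad/s
X_L = ωL = 106.2 Ω
X_C = 1/(ωC) = 61.21 Ω
Net reactance X = X_L − X_C = 44.97 Ω
Z = j44.97 Ω
|Z| = √(0² + 44.97²) = 44.97 Ω
I = V/|Z| = 1.21/44.97 = 26.91 mA

26.91 mA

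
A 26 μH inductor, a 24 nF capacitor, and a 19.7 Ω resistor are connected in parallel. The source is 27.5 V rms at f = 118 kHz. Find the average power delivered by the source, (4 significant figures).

38.39 W

ω = 2πf = 741400 rad/s
X_L = ωL = 19.28 Ω
X_C = 1/(ωC) = 56.20 Ω
Parallel: admittances add. Y = 1/R + 1/(jωL) + jωC
Y = (0.05076 − j0.03408) S
|Y| = 0.06114 S → |Z| = 1/|Y| = 16.36 Ω, ∠Z = −∠Y = 33.88°
I = V/|Z| = 1.681 A
P = VI cos φ = 27.5 × 1.681 × cos(33.88°) = 38.39 W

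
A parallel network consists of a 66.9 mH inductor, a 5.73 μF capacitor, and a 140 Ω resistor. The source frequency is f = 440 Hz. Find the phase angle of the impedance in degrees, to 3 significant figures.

ω = 2πf = 2765 rad/s
X_L = ωL = 185 Ω
X_C = 1/(ωC) = 63.1 Ω
Parallel: admittances add. Y = 1/R + 1/(jωL) + jωC
Y = (0.00714 + j0.0104) S
|Y| = 0.0126 S → |Z| = 1/|Y| = 79.1 Ω, ∠Z = −∠Y = -55.6°

-55.6°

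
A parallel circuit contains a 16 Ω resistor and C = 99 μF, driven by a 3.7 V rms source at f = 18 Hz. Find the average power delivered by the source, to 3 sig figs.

ω = 2πf = 113.1 rad/s
X_C = 1/(ωC) = 89.3 Ω
Parallel: admittances add. Y = 1/R + jωC
Y = (0.0625 + j0.0112) S
|Y| = 0.0635 S → |Z| = 1/|Y| = 15.7 Ω, ∠Z = −∠Y = -10.2°
I = V/|Z| = 235 mA
P = VI cos φ = 3.7 × 0.235 × cos(-10.2°) = 856 mW

856 mW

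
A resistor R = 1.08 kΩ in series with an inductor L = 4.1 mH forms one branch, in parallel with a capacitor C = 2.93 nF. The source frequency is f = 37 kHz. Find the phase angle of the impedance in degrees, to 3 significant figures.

-23.1°

ω = 2πf = 232500 rad/s
X_L = ωL = 953 Ω
X_C = 1/(ωC) = 1470 Ω
Branch 1 (R+jX_L): Z₁ = 1080 + j953 Ω, |Z₁| = 1440 Ω
Branch 2 (−jX_C): Z₂ = −j1470 Ω
Parallel: Z = Z₁Z₂/(Z₁+Z₂), |Z| = 1770 Ω, ∠Z = -23.1°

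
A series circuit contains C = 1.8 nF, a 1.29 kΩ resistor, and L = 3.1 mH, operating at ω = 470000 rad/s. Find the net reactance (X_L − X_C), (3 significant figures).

275 Ω

X_L = ωL = 1460 Ω
X_C = 1/(ωC) = 1180 Ω
X = 1460 − 1180 = 275 Ω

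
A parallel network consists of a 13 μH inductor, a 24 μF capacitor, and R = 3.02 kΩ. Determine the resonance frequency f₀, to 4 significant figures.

ω₀ = 1/√(LC) = 1/√(1.3e-05 × 2.4e-05) = 56610 rad/s
f₀ = ω₀/(2π) = 9.010 kHz

9.010 kHz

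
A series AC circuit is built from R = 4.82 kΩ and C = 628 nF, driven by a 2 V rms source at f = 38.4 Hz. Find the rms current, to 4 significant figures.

244.7 μA

ω = 2πf = 241.3 rad/s
X_C = 1/(ωC) = 6600 Ω
Z = 4820 − j6600 Ω
|Z| = √(4820² + 6600²) = 8172 Ω
I = V/|Z| = 2/8172 = 244.7 μA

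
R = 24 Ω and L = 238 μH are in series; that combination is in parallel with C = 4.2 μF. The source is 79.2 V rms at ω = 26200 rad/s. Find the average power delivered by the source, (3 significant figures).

245 W

X_L = ωL = 6.24 Ω
X_C = 1/(ωC) = 9.09 Ω
Branch 1 (R+jX_L): Z₁ = 24.0 + j6.24 Ω, |Z₁| = 24.8 Ω
Branch 2 (−jX_C): Z₂ = −j9.09 Ω
Parallel: Z = Z₁Z₂/(Z₁+Z₂), |Z| = 9.32 Ω, ∠Z = -68.7°
I = V/|Z| = 8.49 A
P = VI cos φ = 79.2 × 8.49 × cos(-68.7°) = 245 W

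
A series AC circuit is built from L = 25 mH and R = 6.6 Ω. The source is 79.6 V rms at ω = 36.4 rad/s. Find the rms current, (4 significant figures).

X_L = ωL = 0.9100 Ω
Z = 6.600 + j0.9100 Ω
|Z| = √(6.600² + 0.9100²) = 6.662 Ω
I = V/|Z| = 79.6/6.662 = 11.95 A

11.95 A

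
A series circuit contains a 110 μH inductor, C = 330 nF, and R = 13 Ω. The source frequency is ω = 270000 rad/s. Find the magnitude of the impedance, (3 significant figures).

22.6 Ω

X_L = ωL = 29.7 Ω
X_C = 1/(ωC) = 11.2 Ω
Net reactance X = X_L − X_C = 18.5 Ω
Z = 13.0 + j18.5 Ω
|Z| = √(13.0² + 18.5²) = 22.6 Ω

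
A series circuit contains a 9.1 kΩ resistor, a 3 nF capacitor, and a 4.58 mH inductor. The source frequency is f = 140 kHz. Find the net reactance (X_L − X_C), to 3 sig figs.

ω = 2πf = 879600 rad/s
X_L = ωL = 4030 Ω
X_C = 1/(ωC) = 379 Ω
X = 4030 − 379 = 3650 Ω

3650 Ω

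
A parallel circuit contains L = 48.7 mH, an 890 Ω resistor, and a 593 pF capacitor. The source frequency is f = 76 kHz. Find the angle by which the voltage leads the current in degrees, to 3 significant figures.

ω = 2πf = 477500 rad/s
X_L = ωL = 23300 Ω
X_C = 1/(ωC) = 3530 Ω
Parallel: admittances add. Y = 1/R + 1/(jωL) + jωC
Y = (0.00112 + j0.000240) S
|Y| = 0.00115 S → |Z| = 1/|Y| = 870 Ω, ∠Z = −∠Y = -12.1°

-12.1°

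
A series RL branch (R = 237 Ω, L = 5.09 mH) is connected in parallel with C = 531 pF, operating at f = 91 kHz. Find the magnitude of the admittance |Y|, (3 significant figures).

46.9 μS

ω = 2πf = 571800 rad/s
X_L = ωL = 2910 Ω
X_C = 1/(ωC) = 3290 Ω
Branch 1 (R+jX_L): Z₁ = 237 + j2910 Ω, |Z₁| = 2920 Ω
Branch 2 (−jX_C): Z₂ = −j3290 Ω
Parallel: Z = Z₁Z₂/(Z₁+Z₂), |Z| = 21300 Ω, ∠Z = 53.6°
|Y| = 1/|Z| = 46.9 μS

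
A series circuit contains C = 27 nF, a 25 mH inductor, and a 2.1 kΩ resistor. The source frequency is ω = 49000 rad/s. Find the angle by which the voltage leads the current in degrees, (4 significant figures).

12.59°

X_L = ωL = 1225 Ω
X_C = 1/(ωC) = 755.9 Ω
Net reactance X = X_L − X_C = 469.1 Ω
Z = 2100 + j469.1 Ω
|Z| = √(2100² + 469.1²) = 2152 Ω
∠Z = arctan(469.1/2100) = 12.59°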